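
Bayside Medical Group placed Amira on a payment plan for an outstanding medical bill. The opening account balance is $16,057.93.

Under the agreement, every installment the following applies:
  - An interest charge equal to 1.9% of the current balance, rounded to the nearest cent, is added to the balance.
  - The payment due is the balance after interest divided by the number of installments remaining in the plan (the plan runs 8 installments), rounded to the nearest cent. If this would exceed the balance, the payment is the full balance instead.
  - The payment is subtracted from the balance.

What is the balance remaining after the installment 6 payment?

$4,494.43

Installment 1: opening $16,057.93; interest $305.10 → $16,363.03; payment $2,045.38; balance $14,317.65
Installment 2: opening $14,317.65; interest $272.04 → $14,589.69; payment $2,084.24; balance $12,505.45
Installment 3: opening $12,505.45; interest $237.60 → $12,743.05; payment $2,123.84; balance $10,619.21
Installment 4: opening $10,619.21; interest $201.76 → $10,820.97; payment $2,164.19; balance $8,656.78
Installment 5: opening $8,656.78; interest $164.48 → $8,821.26; payment $2,205.32; balance $6,615.94
Installment 6: opening $6,615.94; interest $125.70 → $6,741.64; payment $2,247.21; balance $4,494.43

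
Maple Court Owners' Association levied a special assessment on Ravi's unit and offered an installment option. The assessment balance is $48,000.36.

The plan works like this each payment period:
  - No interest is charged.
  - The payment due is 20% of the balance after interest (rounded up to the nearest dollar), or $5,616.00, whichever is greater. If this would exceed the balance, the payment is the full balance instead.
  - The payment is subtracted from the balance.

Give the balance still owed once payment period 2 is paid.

Payment period 1: opening $48,000.36; payment $9,601.00; balance $38,399.36
Payment period 2: opening $38,399.36; payment $7,680.00; balance $30,719.36

$30,719.36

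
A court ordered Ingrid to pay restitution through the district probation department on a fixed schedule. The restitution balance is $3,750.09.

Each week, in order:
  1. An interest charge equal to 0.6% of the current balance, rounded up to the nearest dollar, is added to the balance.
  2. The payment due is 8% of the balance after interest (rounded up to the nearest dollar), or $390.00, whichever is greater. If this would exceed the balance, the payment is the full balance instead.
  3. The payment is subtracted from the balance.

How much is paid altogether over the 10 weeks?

$3,880.09

Week 1: $3,750.09 +$23.00 interest = $3,773.09; pay $390.00 → $3,383.09
Week 2: $3,383.09 +$21.00 interest = $3,404.09; pay $390.00 → $3,014.09
Week 3: $3,014.09 +$19.00 interest = $3,033.09; pay $390.00 → $2,643.09
Week 4: $2,643.09 +$16.00 interest = $2,659.09; pay $390.00 → $2,269.09
Week 5: $2,269.09 +$14.00 interest = $2,283.09; pay $390.00 → $1,893.09
Week 6: $1,893.09 +$12.00 interest = $1,905.09; pay $390.00 → $1,515.09
Week 7: $1,515.09 +$10.00 interest = $1,525.09; pay $390.00 → $1,135.09
Week 8: $1,135.09 +$7.00 interest = $1,142.09; pay $390.00 → $752.09
Week 9: $752.09 +$5.00 interest = $757.09; pay $390.00 → $367.09
Week 10: $367.09 +$3.00 interest = $370.09; pay $370.09 → $0.00
Total paid: $3,880.09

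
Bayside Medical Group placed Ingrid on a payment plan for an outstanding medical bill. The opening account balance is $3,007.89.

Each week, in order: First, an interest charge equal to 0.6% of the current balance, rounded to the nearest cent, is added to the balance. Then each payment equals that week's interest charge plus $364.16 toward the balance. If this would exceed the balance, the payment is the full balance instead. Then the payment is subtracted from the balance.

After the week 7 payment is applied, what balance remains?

Week 1: opening $3,007.89; interest $18.05 → $3,025.94; payment $382.21; balance $2,643.73
Week 2: opening $2,643.73; interest $15.86 → $2,659.59; payment $380.02; balance $2,279.57
Week 3: opening $2,279.57; interest $13.68 → $2,293.25; payment $377.84; balance $1,915.41
Week 4: opening $1,915.41; interest $11.49 → $1,926.90; payment $375.65; balance $1,551.25
Week 5: opening $1,551.25; interest $9.31 → $1,560.56; payment $373.47; balance $1,187.09
Week 6: opening $1,187.09; interest $7.12 → $1,194.21; payment $371.28; balance $822.93
Week 7: opening $822.93; interest $4.94 → $827.87; payment $369.10; balance $458.77

$458.77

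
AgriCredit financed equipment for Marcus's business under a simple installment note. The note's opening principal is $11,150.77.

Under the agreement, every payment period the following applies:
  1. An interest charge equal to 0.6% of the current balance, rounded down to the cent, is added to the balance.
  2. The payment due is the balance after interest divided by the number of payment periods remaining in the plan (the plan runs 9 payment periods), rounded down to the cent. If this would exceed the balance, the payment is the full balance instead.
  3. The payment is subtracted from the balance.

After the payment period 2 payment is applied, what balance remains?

$8,777.21

Payment period 1: opening $11,150.77; interest $66.90 → $11,217.67; payment $1,246.40; balance $9,971.27
Payment period 2: opening $9,971.27; interest $59.82 → $10,031.09; payment $1,253.88; balance $8,777.21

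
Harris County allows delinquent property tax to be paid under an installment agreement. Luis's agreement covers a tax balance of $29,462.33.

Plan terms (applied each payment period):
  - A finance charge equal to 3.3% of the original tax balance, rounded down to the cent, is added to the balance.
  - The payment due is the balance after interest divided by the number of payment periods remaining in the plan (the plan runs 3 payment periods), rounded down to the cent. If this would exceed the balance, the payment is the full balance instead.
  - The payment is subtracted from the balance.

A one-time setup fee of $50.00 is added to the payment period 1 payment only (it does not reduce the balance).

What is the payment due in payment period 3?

Payment period 1: $29,462.33 +$972.25 interest = $30,434.58; pay $10,144.86 (+ $50.00 fee) → $20,289.72
Payment period 2: $20,289.72 +$972.25 interest = $21,261.97; pay $10,630.98 → $10,630.99
Payment period 3: $10,630.99 +$972.25 interest = $11,603.24; pay $11,603.24 → $0.00

$11,603.24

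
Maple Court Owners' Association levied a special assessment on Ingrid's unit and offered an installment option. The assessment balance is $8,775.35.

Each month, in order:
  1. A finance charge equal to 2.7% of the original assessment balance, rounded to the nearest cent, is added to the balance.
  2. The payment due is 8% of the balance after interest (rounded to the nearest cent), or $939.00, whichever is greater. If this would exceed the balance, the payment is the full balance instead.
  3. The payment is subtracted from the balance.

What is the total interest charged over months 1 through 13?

Month 1: $8,775.35 +$236.93 interest = $9,012.28; pay $939.00 → $8,073.28
Month 2: $8,073.28 +$236.93 interest = $8,310.21; pay $939.00 → $7,371.21
Month 3: $7,371.21 +$236.93 interest = $7,608.14; pay $939.00 → $6,669.14
Month 4: $6,669.14 +$236.93 interest = $6,906.07; pay $939.00 → $5,967.07
Month 5: $5,967.07 +$236.93 interest = $6,204.00; pay $939.00 → $5,265.00
Month 6: $5,265.00 +$236.93 interest = $5,501.93; pay $939.00 → $4,562.93
Month 7: $4,562.93 +$236.93 interest = $4,799.86; pay $939.00 → $3,860.86
Month 8: $3,860.86 +$236.93 interest = $4,097.79; pay $939.00 → $3,158.79
Month 9: $3,158.79 +$236.93 interest = $3,395.72; pay $939.00 → $2,456.72
Month 10: $2,456.72 +$236.93 interest = $2,693.65; pay $939.00 → $1,754.65
Month 11: $1,754.65 +$236.93 interest = $1,991.58; pay $939.00 → $1,052.58
Month 12: $1,052.58 +$236.93 interest = $1,289.51; pay $939.00 → $350.51
Month 13: $350.51 +$236.93 interest = $587.44; pay $587.44 → $0.00
Total interest: $236.93 + $236.93 + $236.93 + $236.93 + $236.93 + $236.93 + $236.93 + $236.93 + $236.93 + $236.93 + $236.93 + $236.93 + $236.93 = $3,080.09

$3,080.09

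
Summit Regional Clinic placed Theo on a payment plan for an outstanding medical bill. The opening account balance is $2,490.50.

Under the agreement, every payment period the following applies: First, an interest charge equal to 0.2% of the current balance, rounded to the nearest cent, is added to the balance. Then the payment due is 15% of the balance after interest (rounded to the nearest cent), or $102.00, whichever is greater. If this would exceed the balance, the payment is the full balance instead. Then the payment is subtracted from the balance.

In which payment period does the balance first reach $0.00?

15

Payment period 1: $2,490.50 +$4.98 interest = $2,495.48; pay $374.32 → $2,121.16
Payment period 2: $2,121.16 +$4.24 interest = $2,125.40; pay $318.81 → $1,806.59
Payment period 3: $1,806.59 +$3.61 interest = $1,810.20; pay $271.53 → $1,538.67
Payment period 4: $1,538.67 +$3.08 interest = $1,541.75; pay $231.26 → $1,310.49
Payment period 5: $1,310.49 +$2.62 interest = $1,313.11; pay $196.97 → $1,116.14
Payment period 6: $1,116.14 +$2.23 interest = $1,118.37; pay $167.76 → $950.61
Payment period 7: $950.61 +$1.90 interest = $952.51; pay $142.88 → $809.63
Payment period 8: $809.63 +$1.62 interest = $811.25; pay $121.69 → $689.56
Payment period 9: $689.56 +$1.38 interest = $690.94; pay $103.64 → $587.30
Payment period 10: $587.30 +$1.17 interest = $588.47; pay $102.00 → $486.47
Payment period 11: $486.47 +$0.97 interest = $487.44; pay $102.00 → $385.44
Payment period 12: $385.44 +$0.77 interest = $386.21; pay $102.00 → $284.21
Payment period 13: $284.21 +$0.57 interest = $284.78; pay $102.00 → $182.78
Payment period 14: $182.78 +$0.37 interest = $183.15; pay $102.00 → $81.15
Payment period 15: $81.15 +$0.16 interest = $81.31; pay $81.31 → $0.00
Balance reaches $0.00 in payment period 15.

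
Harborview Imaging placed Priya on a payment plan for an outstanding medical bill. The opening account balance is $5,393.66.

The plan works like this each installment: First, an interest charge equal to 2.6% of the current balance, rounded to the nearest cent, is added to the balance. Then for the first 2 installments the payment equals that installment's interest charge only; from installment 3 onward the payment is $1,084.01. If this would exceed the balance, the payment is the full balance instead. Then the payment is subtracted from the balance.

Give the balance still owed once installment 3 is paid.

Installment 1: $5,393.66 +$140.24 interest = $5,533.90; pay $140.24 → $5,393.66
Installment 2: $5,393.66 +$140.24 interest = $5,533.90; pay $140.24 → $5,393.66
Installment 3: $5,393.66 +$140.24 interest = $5,533.90; pay $1,084.01 → $4,449.89

$4,449.89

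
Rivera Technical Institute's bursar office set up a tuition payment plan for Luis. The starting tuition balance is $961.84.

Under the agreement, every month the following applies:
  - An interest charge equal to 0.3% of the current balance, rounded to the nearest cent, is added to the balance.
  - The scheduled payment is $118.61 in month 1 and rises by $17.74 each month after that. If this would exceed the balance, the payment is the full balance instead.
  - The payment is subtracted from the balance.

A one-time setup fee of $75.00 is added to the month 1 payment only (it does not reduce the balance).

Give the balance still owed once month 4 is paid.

Month 1: $961.84 +$2.89 interest = $964.73; pay $118.61 (+ $75.00 fee) → $846.12
Month 2: $846.12 +$2.54 interest = $848.66; pay $136.35 → $712.31
Month 3: $712.31 +$2.14 interest = $714.45; pay $154.09 → $560.36
Month 4: $560.36 +$1.68 interest = $562.04; pay $171.83 → $390.21

$390.21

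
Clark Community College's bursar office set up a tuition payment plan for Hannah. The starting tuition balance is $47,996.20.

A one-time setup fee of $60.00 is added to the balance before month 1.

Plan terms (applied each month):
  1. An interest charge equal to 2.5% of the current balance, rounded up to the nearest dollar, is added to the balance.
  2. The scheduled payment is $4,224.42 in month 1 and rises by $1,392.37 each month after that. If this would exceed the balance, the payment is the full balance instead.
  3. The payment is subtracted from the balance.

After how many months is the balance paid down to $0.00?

7

# | Opening | Interest | Payment | End bal
1 | $48,056.20 | $1,202.00 | $4,224.42 | $45,033.78
2 | $45,033.78 | $1,126.00 | $5,616.79 | $40,542.99
3 | $40,542.99 | $1,014.00 | $7,009.16 | $34,547.83
4 | $34,547.83 | $864.00 | $8,401.53 | $27,010.30
5 | $27,010.30 | $676.00 | $9,793.90 | $17,892.40
6 | $17,892.40 | $448.00 | $11,186.27 | $7,154.13
7 | $7,154.13 | $179.00 | $7,333.13 | $0.00
Balance reaches $0.00 in month 7.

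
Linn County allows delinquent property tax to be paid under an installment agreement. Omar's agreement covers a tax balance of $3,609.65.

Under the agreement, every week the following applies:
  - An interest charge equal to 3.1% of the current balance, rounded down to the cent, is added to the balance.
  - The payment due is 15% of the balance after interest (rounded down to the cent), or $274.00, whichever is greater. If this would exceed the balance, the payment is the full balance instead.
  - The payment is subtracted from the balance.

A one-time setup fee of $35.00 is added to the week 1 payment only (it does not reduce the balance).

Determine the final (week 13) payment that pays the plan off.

$192.69

Week 1: $3,609.65 +$111.89 interest = $3,721.54; pay $558.23 (+ $35.00 fee) → $3,163.31
Week 2: $3,163.31 +$98.06 interest = $3,261.37; pay $489.20 → $2,772.17
Week 3: $2,772.17 +$85.93 interest = $2,858.10; pay $428.71 → $2,429.39
Week 4: $2,429.39 +$75.31 interest = $2,504.70; pay $375.70 → $2,129.00
Week 5: $2,129.00 +$65.99 interest = $2,194.99; pay $329.24 → $1,865.75
Week 6: $1,865.75 +$57.83 interest = $1,923.58; pay $288.53 → $1,635.05
Week 7: $1,635.05 +$50.68 interest = $1,685.73; pay $274.00 → $1,411.73
Week 8: $1,411.73 +$43.76 interest = $1,455.49; pay $274.00 → $1,181.49
Week 9: $1,181.49 +$36.62 interest = $1,218.11; pay $274.00 → $944.11
Week 10: $944.11 +$29.26 interest = $973.37; pay $274.00 → $699.37
Week 11: $699.37 +$21.68 interest = $721.05; pay $274.00 → $447.05
Week 12: $447.05 +$13.85 interest = $460.90; pay $274.00 → $186.90
Week 13: $186.90 +$5.79 interest = $192.69; pay $192.69 → $0.00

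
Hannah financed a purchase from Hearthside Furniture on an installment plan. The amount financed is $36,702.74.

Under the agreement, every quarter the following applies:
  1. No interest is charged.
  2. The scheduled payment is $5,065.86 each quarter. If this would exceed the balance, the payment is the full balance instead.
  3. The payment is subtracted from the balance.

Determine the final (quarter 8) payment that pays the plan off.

Quarter 1: opening $36,702.74; payment $5,065.86; balance $31,636.88
Quarter 2: opening $31,636.88; payment $5,065.86; balance $26,571.02
Quarter 3: opening $26,571.02; payment $5,065.86; balance $21,505.16
Quarter 4: opening $21,505.16; payment $5,065.86; balance $16,439.30
Quarter 5: opening $16,439.30; payment $5,065.86; balance $11,373.44
Quarter 6: opening $11,373.44; payment $5,065.86; balance $6,307.58
Quarter 7: opening $6,307.58; payment $5,065.86; balance $1,241.72
Quarter 8: opening $1,241.72; payment $1,241.72; balance $0.00

$1,241.72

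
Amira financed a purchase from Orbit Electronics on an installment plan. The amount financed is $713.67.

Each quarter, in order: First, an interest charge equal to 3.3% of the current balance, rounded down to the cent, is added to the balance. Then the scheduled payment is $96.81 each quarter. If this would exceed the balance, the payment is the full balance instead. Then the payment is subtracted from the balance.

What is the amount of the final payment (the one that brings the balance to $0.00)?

$57.03

Quarter 1: $713.67 +$23.55 interest = $737.22; pay $96.81 → $640.41
Quarter 2: $640.41 +$21.13 interest = $661.54; pay $96.81 → $564.73
Quarter 3: $564.73 +$18.63 interest = $583.36; pay $96.81 → $486.55
Quarter 4: $486.55 +$16.05 interest = $502.60; pay $96.81 → $405.79
Quarter 5: $405.79 +$13.39 interest = $419.18; pay $96.81 → $322.37
Quarter 6: $322.37 +$10.63 interest = $333.00; pay $96.81 → $236.19
Quarter 7: $236.19 +$7.79 interest = $243.98; pay $96.81 → $147.17
Quarter 8: $147.17 +$4.85 interest = $152.02; pay $96.81 → $55.21
Quarter 9: $55.21 +$1.82 interest = $57.03; pay $57.03 → $0.00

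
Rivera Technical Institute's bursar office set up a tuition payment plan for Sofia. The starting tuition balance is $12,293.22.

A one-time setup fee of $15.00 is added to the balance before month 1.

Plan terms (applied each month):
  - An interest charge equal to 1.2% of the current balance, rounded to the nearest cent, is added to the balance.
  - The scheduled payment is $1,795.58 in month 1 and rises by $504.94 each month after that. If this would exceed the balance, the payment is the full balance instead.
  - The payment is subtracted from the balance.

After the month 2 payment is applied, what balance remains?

$8,487.74

Month 1: opening $12,308.22; interest $147.70 → $12,455.92; payment $1,795.58; balance $10,660.34
Month 2: opening $10,660.34; interest $127.92 → $10,788.26; payment $2,300.52; balance $8,487.74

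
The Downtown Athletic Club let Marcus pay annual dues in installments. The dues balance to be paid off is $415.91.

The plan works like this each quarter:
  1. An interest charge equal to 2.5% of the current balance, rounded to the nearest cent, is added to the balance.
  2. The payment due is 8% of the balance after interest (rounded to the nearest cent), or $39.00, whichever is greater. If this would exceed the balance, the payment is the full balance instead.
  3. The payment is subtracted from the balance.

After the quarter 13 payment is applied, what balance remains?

$0.00

# | Opening | Interest | Payment | End bal
1 | $415.91 | $10.40 | $39.00 | $387.31
2 | $387.31 | $9.68 | $39.00 | $357.99
3 | $357.99 | $8.95 | $39.00 | $327.94
4 | $327.94 | $8.20 | $39.00 | $297.14
5 | $297.14 | $7.43 | $39.00 | $265.57
6 | $265.57 | $6.64 | $39.00 | $233.21
7 | $233.21 | $5.83 | $39.00 | $200.04
8 | $200.04 | $5.00 | $39.00 | $166.04
9 | $166.04 | $4.15 | $39.00 | $131.19
10 | $131.19 | $3.28 | $39.00 | $95.47
11 | $95.47 | $2.39 | $39.00 | $58.86
12 | $58.86 | $1.47 | $39.00 | $21.33
13 | $21.33 | $0.53 | $21.86 | $0.00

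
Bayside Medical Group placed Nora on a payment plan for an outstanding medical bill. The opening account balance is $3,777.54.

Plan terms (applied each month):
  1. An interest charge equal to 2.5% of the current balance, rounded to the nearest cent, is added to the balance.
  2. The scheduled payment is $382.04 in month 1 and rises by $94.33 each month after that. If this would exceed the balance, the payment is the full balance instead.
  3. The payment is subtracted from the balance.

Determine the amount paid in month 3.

$570.70

Month 1: opening $3,777.54; interest $94.44 → $3,871.98; payment $382.04; balance $3,489.94
Month 2: opening $3,489.94; interest $87.25 → $3,577.19; payment $476.37; balance $3,100.82
Month 3: opening $3,100.82; interest $77.52 → $3,178.34; payment $570.70; balance $2,607.64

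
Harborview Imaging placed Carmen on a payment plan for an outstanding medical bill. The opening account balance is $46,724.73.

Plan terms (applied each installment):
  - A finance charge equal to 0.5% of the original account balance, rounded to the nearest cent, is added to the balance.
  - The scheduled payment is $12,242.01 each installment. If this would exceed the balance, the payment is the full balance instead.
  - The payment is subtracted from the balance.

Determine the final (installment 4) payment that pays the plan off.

$10,933.18

Installment 1: $46,724.73 +$233.62 interest = $46,958.35; pay $12,242.01 → $34,716.34
Installment 2: $34,716.34 +$233.62 interest = $34,949.96; pay $12,242.01 → $22,707.95
Installment 3: $22,707.95 +$233.62 interest = $22,941.57; pay $12,242.01 → $10,699.56
Installment 4: $10,699.56 +$233.62 interest = $10,933.18; pay $10,933.18 → $0.00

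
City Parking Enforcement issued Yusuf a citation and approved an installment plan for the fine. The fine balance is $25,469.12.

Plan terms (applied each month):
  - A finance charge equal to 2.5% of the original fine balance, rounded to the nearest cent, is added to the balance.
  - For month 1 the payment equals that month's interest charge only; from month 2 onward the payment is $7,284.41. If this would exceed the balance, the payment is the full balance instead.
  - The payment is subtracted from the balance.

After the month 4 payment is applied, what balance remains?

Month 1: $25,469.12 +$636.73 interest = $26,105.85; pay $636.73 → $25,469.12
Month 2: $25,469.12 +$636.73 interest = $26,105.85; pay $7,284.41 → $18,821.44
Month 3: $18,821.44 +$636.73 interest = $19,458.17; pay $7,284.41 → $12,173.76
Month 4: $12,173.76 +$636.73 interest = $12,810.49; pay $7,284.41 → $5,526.08

$5,526.08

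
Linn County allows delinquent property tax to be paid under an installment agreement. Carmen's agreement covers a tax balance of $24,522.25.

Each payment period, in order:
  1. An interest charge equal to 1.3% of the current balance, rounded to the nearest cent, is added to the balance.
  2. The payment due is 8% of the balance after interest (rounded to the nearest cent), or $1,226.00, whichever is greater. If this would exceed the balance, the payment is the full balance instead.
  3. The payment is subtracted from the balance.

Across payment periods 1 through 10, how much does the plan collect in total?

# | Opening | Interest | Payment | End bal
1 | $24,522.25 | $318.79 | $1,987.28 | $22,853.76
2 | $22,853.76 | $297.10 | $1,852.07 | $21,298.79
3 | $21,298.79 | $276.88 | $1,726.05 | $19,849.62
4 | $19,849.62 | $258.05 | $1,608.61 | $18,499.06
5 | $18,499.06 | $240.49 | $1,499.16 | $17,240.39
6 | $17,240.39 | $224.13 | $1,397.16 | $16,067.36
7 | $16,067.36 | $208.88 | $1,302.10 | $14,974.14
8 | $14,974.14 | $194.66 | $1,226.00 | $13,942.80
9 | $13,942.80 | $181.26 | $1,226.00 | $12,898.06
10 | $12,898.06 | $167.67 | $1,226.00 | $11,839.73
Total paid: $15,050.43

$15,050.43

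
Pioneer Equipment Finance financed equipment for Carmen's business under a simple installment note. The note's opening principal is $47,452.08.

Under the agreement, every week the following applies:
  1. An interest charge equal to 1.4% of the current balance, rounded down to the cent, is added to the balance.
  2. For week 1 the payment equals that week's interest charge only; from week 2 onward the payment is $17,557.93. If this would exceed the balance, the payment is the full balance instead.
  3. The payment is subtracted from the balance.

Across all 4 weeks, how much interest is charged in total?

Week 1: opening $47,452.08; interest $664.32 → $48,116.40; payment $664.32; balance $47,452.08
Week 2: opening $47,452.08; interest $664.32 → $48,116.40; payment $17,557.93; balance $30,558.47
Week 3: opening $30,558.47; interest $427.81 → $30,986.28; payment $17,557.93; balance $13,428.35
Week 4: opening $13,428.35; interest $187.99 → $13,616.34; payment $13,616.34; balance $0.00
Total interest: $664.32 + $664.32 + $427.81 + $187.99 = $1,944.44

$1,944.44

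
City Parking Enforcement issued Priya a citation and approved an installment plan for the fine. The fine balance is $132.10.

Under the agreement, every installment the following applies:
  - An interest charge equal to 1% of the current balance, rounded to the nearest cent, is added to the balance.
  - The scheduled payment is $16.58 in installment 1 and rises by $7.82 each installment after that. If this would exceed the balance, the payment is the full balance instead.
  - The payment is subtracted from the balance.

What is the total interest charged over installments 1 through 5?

# | Opening | Interest | Payment | End bal
1 | $132.10 | $1.32 | $16.58 | $116.84
2 | $116.84 | $1.17 | $24.40 | $93.61
3 | $93.61 | $0.94 | $32.22 | $62.33
4 | $62.33 | $0.62 | $40.04 | $22.91
5 | $22.91 | $0.23 | $23.14 | $0.00
Total interest: $1.32 + $1.17 + $0.94 + $0.62 + $0.23 = $4.28

$4.28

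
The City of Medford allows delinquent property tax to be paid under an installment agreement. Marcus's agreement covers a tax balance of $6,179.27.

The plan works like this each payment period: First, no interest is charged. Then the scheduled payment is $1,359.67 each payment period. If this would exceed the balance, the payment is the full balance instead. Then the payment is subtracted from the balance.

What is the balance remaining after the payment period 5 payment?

$0.00

Payment period 1: $6,179.27 − $1,359.67 → $4,819.60
Payment period 2: $4,819.60 − $1,359.67 → $3,459.93
Payment period 3: $3,459.93 − $1,359.67 → $2,100.26
Payment period 4: $2,100.26 − $1,359.67 → $740.59
Payment period 5: $740.59 − $740.59 → $0.00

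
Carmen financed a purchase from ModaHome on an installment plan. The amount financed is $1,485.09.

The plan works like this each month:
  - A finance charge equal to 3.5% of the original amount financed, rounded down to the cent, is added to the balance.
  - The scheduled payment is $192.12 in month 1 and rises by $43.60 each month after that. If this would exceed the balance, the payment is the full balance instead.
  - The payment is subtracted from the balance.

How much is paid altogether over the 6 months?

$1,796.91

Month 1: opening $1,485.09; interest $51.97 → $1,537.06; payment $192.12; balance $1,344.94
Month 2: opening $1,344.94; interest $51.97 → $1,396.91; payment $235.72; balance $1,161.19
Month 3: opening $1,161.19; interest $51.97 → $1,213.16; payment $279.32; balance $933.84
Month 4: opening $933.84; interest $51.97 → $985.81; payment $322.92; balance $662.89
Month 5: opening $662.89; interest $51.97 → $714.86; payment $366.52; balance $348.34
Month 6: opening $348.34; interest $51.97 → $400.31; payment $400.31; balance $0.00
Total paid: $1,796.91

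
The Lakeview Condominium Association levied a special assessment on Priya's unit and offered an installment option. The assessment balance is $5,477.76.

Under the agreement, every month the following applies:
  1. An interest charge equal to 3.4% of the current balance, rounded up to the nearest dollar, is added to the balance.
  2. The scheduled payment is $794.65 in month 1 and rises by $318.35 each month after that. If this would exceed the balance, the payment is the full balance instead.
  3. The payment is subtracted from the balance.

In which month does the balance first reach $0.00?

# | Opening | Interest | Payment | End bal
1 | $5,477.76 | $187.00 | $794.65 | $4,870.11
2 | $4,870.11 | $166.00 | $1,113.00 | $3,923.11
3 | $3,923.11 | $134.00 | $1,431.35 | $2,625.76
4 | $2,625.76 | $90.00 | $1,749.70 | $966.06
5 | $966.06 | $33.00 | $999.06 | $0.00
Balance reaches $0.00 in month 5.

5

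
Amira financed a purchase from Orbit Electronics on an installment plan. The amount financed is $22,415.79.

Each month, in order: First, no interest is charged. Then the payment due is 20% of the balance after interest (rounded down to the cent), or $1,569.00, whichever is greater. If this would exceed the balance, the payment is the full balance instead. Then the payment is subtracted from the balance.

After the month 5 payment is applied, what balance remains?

Month 1: opening $22,415.79; payment $4,483.15; balance $17,932.64
Month 2: opening $17,932.64; payment $3,586.52; balance $14,346.12
Month 3: opening $14,346.12; payment $2,869.22; balance $11,476.90
Month 4: opening $11,476.90; payment $2,295.38; balance $9,181.52
Month 5: opening $9,181.52; payment $1,836.30; balance $7,345.22

$7,345.22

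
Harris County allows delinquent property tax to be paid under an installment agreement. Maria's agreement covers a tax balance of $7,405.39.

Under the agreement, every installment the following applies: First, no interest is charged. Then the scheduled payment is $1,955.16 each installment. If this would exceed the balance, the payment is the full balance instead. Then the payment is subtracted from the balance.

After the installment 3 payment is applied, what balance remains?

$1,539.91

Installment 1: opening $7,405.39; payment $1,955.16; balance $5,450.23
Installment 2: opening $5,450.23; payment $1,955.16; balance $3,495.07
Installment 3: opening $3,495.07; payment $1,955.16; balance $1,539.91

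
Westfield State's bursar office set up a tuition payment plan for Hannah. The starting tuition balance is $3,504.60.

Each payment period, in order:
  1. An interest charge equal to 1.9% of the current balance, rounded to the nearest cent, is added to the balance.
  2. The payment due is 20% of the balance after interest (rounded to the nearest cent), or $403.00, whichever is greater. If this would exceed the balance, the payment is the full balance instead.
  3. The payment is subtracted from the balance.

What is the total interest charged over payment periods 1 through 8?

# | Opening | Interest | Payment | End bal
1 | $3,504.60 | $66.59 | $714.24 | $2,856.95
2 | $2,856.95 | $54.28 | $582.25 | $2,328.98
3 | $2,328.98 | $44.25 | $474.65 | $1,898.58
4 | $1,898.58 | $36.07 | $403.00 | $1,531.65
5 | $1,531.65 | $29.10 | $403.00 | $1,157.75
6 | $1,157.75 | $22.00 | $403.00 | $776.75
7 | $776.75 | $14.76 | $403.00 | $388.51
8 | $388.51 | $7.38 | $395.89 | $0.00
Total interest: $66.59 + $54.28 + $44.25 + $36.07 + $29.10 + $22.00 + $14.76 + $7.38 = $274.43

$274.43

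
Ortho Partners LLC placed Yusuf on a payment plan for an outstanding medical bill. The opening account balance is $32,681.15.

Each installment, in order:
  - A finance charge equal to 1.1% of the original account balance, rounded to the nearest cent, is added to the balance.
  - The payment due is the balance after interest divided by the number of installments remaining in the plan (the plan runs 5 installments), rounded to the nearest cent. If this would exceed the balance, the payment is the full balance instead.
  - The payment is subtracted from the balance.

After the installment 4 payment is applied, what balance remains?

$6,997.57

Installment 1: opening $32,681.15; interest $359.49 → $33,040.64; payment $6,608.13; balance $26,432.51
Installment 2: opening $26,432.51; interest $359.49 → $26,792.00; payment $6,698.00; balance $20,094.00
Installment 3: opening $20,094.00; interest $359.49 → $20,453.49; payment $6,817.83; balance $13,635.66
Installment 4: opening $13,635.66; interest $359.49 → $13,995.15; payment $6,997.58; balance $6,997.57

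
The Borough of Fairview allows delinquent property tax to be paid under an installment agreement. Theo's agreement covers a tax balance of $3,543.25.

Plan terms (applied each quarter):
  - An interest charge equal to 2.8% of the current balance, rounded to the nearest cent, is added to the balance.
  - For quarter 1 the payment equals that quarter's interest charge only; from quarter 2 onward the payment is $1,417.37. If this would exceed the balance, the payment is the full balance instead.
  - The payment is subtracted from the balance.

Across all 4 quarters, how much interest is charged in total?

Quarter 1: $3,543.25 +$99.21 interest = $3,642.46; pay $99.21 → $3,543.25
Quarter 2: $3,543.25 +$99.21 interest = $3,642.46; pay $1,417.37 → $2,225.09
Quarter 3: $2,225.09 +$62.30 interest = $2,287.39; pay $1,417.37 → $870.02
Quarter 4: $870.02 +$24.36 interest = $894.38; pay $894.38 → $0.00
Total interest: $99.21 + $99.21 + $62.30 + $24.36 = $285.08

$285.08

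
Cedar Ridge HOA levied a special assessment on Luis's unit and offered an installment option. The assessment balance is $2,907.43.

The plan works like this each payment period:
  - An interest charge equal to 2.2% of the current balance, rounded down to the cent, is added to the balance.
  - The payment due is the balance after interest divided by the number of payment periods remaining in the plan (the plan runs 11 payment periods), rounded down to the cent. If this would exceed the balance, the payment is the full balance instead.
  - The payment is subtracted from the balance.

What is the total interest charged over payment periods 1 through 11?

Payment period 1: $2,907.43 +$63.96 interest = $2,971.39; pay $270.12 → $2,701.27
Payment period 2: $2,701.27 +$59.42 interest = $2,760.69; pay $276.06 → $2,484.63
Payment period 3: $2,484.63 +$54.66 interest = $2,539.29; pay $282.14 → $2,257.15
Payment period 4: $2,257.15 +$49.65 interest = $2,306.80; pay $288.35 → $2,018.45
Payment period 5: $2,018.45 +$44.40 interest = $2,062.85; pay $294.69 → $1,768.16
Payment period 6: $1,768.16 +$38.89 interest = $1,807.05; pay $301.17 → $1,505.88
Payment period 7: $1,505.88 +$33.12 interest = $1,539.00; pay $307.80 → $1,231.20
Payment period 8: $1,231.20 +$27.08 interest = $1,258.28; pay $314.57 → $943.71
Payment period 9: $943.71 +$20.76 interest = $964.47; pay $321.49 → $642.98
Payment period 10: $642.98 +$14.14 interest = $657.12; pay $328.56 → $328.56
Payment period 11: $328.56 +$7.22 interest = $335.78; pay $335.78 → $0.00
Total interest: $63.96 + $59.42 + $54.66 + $49.65 + $44.40 + $38.89 + $33.12 + $27.08 + $20.76 + $14.14 + $7.22 = $413.30

$413.30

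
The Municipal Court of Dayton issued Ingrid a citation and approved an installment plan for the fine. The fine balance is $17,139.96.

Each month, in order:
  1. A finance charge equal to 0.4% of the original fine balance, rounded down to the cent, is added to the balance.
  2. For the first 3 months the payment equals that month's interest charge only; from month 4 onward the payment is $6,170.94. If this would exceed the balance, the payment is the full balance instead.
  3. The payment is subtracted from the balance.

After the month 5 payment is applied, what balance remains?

$4,935.18

Month 1: opening $17,139.96; interest $68.55 → $17,208.51; payment $68.55; balance $17,139.96
Month 2: opening $17,139.96; interest $68.55 → $17,208.51; payment $68.55; balance $17,139.96
Month 3: opening $17,139.96; interest $68.55 → $17,208.51; payment $68.55; balance $17,139.96
Month 4: opening $17,139.96; interest $68.55 → $17,208.51; payment $6,170.94; balance $11,037.57
Month 5: opening $11,037.57; interest $68.55 → $11,106.12; payment $6,170.94; balance $4,935.18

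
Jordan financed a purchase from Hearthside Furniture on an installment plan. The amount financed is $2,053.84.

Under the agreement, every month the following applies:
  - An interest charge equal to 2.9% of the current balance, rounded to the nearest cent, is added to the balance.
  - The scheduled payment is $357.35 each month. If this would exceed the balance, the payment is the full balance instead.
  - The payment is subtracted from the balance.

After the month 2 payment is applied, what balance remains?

Month 1: opening $2,053.84; interest $59.56 → $2,113.40; payment $357.35; balance $1,756.05
Month 2: opening $1,756.05; interest $50.93 → $1,806.98; payment $357.35; balance $1,449.63

$1,449.63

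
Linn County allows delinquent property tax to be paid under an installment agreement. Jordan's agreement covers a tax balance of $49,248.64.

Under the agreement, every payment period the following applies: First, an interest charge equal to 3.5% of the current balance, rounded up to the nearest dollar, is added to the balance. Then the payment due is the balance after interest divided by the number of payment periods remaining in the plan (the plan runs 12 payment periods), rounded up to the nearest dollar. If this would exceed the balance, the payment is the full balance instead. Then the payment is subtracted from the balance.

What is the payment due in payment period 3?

Payment period 1: opening $49,248.64; interest $1,724.00 → $50,972.64; payment $4,248.00; balance $46,724.64
Payment period 2: opening $46,724.64; interest $1,636.00 → $48,360.64; payment $4,397.00; balance $43,963.64
Payment period 3: opening $43,963.64; interest $1,539.00 → $45,502.64; payment $4,551.00; balance $40,951.64

$4,551.00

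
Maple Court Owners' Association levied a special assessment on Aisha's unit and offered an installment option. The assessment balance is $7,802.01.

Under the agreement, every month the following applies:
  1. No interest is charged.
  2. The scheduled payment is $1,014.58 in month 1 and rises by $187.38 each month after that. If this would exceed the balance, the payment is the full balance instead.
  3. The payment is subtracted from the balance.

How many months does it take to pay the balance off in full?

# | Opening | Payment | End bal
1 | $7,802.01 | $1,014.58 | $6,787.43
2 | $6,787.43 | $1,201.96 | $5,585.47
3 | $5,585.47 | $1,389.34 | $4,196.13
4 | $4,196.13 | $1,576.72 | $2,619.41
5 | $2,619.41 | $1,764.10 | $855.31
6 | $855.31 | $855.31 | $0.00
Balance reaches $0.00 in month 6.

6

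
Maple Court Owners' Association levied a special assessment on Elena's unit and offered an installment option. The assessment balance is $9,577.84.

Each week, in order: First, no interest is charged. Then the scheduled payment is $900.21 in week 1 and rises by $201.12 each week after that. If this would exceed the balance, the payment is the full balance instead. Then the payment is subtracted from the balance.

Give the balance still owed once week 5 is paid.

$3,065.59

# | Opening | Payment | End bal
1 | $9,577.84 | $900.21 | $8,677.63
2 | $8,677.63 | $1,101.33 | $7,576.30
3 | $7,576.30 | $1,302.45 | $6,273.85
4 | $6,273.85 | $1,503.57 | $4,770.28
5 | $4,770.28 | $1,704.69 | $3,065.59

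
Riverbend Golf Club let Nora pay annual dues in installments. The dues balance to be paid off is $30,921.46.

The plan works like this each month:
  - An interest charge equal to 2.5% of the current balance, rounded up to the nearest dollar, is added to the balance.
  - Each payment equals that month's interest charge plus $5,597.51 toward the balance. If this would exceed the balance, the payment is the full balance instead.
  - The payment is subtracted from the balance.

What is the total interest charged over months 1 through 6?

Month 1: $30,921.46 +$774.00 interest = $31,695.46; pay $6,371.51 → $25,323.95
Month 2: $25,323.95 +$634.00 interest = $25,957.95; pay $6,231.51 → $19,726.44
Month 3: $19,726.44 +$494.00 interest = $20,220.44; pay $6,091.51 → $14,128.93
Month 4: $14,128.93 +$354.00 interest = $14,482.93; pay $5,951.51 → $8,531.42
Month 5: $8,531.42 +$214.00 interest = $8,745.42; pay $5,811.51 → $2,933.91
Month 6: $2,933.91 +$74.00 interest = $3,007.91; pay $3,007.91 → $0.00
Total interest: $774.00 + $634.00 + $494.00 + $354.00 + $214.00 + $74.00 = $2,544.00

$2,544.00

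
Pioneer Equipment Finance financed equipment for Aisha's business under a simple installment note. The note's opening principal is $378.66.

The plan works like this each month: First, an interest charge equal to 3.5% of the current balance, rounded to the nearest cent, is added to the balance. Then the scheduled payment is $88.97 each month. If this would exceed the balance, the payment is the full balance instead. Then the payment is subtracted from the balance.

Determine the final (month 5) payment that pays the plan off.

$61.59

Month 1: $378.66 +$13.25 interest = $391.91; pay $88.97 → $302.94
Month 2: $302.94 +$10.60 interest = $313.54; pay $88.97 → $224.57
Month 3: $224.57 +$7.86 interest = $232.43; pay $88.97 → $143.46
Month 4: $143.46 +$5.02 interest = $148.48; pay $88.97 → $59.51
Month 5: $59.51 +$2.08 interest = $61.59; pay $61.59 → $0.00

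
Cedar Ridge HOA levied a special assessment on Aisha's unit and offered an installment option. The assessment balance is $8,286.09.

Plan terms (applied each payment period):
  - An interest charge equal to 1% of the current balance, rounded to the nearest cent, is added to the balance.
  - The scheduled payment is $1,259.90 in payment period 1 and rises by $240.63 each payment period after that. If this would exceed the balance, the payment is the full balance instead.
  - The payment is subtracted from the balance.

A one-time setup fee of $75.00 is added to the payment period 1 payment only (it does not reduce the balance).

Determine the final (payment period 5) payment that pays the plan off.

$2,073.94

Payment period 1: $8,286.09 +$82.86 interest = $8,368.95; pay $1,259.90 (+ $75.00 fee) → $7,109.05
Payment period 2: $7,109.05 +$71.09 interest = $7,180.14; pay $1,500.53 → $5,679.61
Payment period 3: $5,679.61 +$56.80 interest = $5,736.41; pay $1,741.16 → $3,995.25
Payment period 4: $3,995.25 +$39.95 interest = $4,035.20; pay $1,981.79 → $2,053.41
Payment period 5: $2,053.41 +$20.53 interest = $2,073.94; pay $2,073.94 → $0.00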